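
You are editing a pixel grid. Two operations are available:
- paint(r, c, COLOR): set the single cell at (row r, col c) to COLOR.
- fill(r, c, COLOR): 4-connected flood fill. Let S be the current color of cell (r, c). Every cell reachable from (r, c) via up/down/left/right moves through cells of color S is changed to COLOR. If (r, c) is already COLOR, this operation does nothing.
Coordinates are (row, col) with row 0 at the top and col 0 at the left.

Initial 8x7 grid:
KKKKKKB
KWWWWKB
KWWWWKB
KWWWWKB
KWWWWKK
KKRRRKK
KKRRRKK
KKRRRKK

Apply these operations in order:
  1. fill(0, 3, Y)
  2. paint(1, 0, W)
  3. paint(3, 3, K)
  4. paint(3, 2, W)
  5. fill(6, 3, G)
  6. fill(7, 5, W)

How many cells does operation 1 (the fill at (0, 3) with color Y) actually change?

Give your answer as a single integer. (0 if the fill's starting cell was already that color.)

After op 1 fill(0,3,Y) [27 cells changed]:
YYYYYYB
YWWWWYB
YWWWWYB
YWWWWYB
YWWWWYY
YYRRRYY
YYRRRYY
YYRRRYY

Answer: 27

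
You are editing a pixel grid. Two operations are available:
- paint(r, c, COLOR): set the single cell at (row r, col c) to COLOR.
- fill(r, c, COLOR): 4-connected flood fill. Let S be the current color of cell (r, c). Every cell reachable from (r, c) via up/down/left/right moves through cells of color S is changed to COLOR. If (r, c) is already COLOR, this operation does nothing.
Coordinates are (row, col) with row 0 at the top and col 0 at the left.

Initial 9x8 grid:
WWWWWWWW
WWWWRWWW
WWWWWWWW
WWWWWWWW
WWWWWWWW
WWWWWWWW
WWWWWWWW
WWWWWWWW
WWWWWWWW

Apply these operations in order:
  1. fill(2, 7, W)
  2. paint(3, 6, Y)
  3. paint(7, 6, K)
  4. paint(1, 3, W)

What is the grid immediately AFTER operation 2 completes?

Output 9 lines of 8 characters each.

Answer: WWWWWWWW
WWWWRWWW
WWWWWWWW
WWWWWWYW
WWWWWWWW
WWWWWWWW
WWWWWWWW
WWWWWWWW
WWWWWWWW

Derivation:
After op 1 fill(2,7,W) [0 cells changed]:
WWWWWWWW
WWWWRWWW
WWWWWWWW
WWWWWWWW
WWWWWWWW
WWWWWWWW
WWWWWWWW
WWWWWWWW
WWWWWWWW
After op 2 paint(3,6,Y):
WWWWWWWW
WWWWRWWW
WWWWWWWW
WWWWWWYW
WWWWWWWW
WWWWWWWW
WWWWWWWW
WWWWWWWW
WWWWWWWW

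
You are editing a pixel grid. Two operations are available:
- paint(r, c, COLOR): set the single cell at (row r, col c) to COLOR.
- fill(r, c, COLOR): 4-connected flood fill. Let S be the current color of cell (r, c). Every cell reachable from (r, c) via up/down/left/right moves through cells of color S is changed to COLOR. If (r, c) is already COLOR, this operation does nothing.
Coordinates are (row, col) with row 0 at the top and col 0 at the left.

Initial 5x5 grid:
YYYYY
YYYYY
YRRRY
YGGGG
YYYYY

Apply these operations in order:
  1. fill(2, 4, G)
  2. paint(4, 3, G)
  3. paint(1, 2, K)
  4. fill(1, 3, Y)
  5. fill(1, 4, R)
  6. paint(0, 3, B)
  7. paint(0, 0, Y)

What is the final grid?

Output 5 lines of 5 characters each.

Answer: YRRBR
RRKRR
RRRRR
RRRRR
RRRRR

Derivation:
After op 1 fill(2,4,G) [18 cells changed]:
GGGGG
GGGGG
GRRRG
GGGGG
GGGGG
After op 2 paint(4,3,G):
GGGGG
GGGGG
GRRRG
GGGGG
GGGGG
After op 3 paint(1,2,K):
GGGGG
GGKGG
GRRRG
GGGGG
GGGGG
After op 4 fill(1,3,Y) [21 cells changed]:
YYYYY
YYKYY
YRRRY
YYYYY
YYYYY
After op 5 fill(1,4,R) [21 cells changed]:
RRRRR
RRKRR
RRRRR
RRRRR
RRRRR
After op 6 paint(0,3,B):
RRRBR
RRKRR
RRRRR
RRRRR
RRRRR
After op 7 paint(0,0,Y):
YRRBR
RRKRR
RRRRR
RRRRR
RRRRR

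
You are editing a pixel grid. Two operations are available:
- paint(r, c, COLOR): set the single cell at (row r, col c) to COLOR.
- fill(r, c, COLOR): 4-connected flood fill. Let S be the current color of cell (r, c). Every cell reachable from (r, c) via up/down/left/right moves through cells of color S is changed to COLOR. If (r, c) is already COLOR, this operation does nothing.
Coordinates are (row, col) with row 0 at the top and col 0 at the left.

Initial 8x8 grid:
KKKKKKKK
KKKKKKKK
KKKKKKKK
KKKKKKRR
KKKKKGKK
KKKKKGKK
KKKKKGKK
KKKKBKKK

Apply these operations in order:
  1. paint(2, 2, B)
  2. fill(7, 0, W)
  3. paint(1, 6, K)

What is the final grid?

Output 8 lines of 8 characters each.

Answer: WWWWWWWW
WWWWWWKW
WWBWWWWW
WWWWWWRR
WWWWWGKK
WWWWWGKK
WWWWWGKK
WWWWBKKK

Derivation:
After op 1 paint(2,2,B):
KKKKKKKK
KKKKKKKK
KKBKKKKK
KKKKKKRR
KKKKKGKK
KKKKKGKK
KKKKKGKK
KKKKBKKK
After op 2 fill(7,0,W) [48 cells changed]:
WWWWWWWW
WWWWWWWW
WWBWWWWW
WWWWWWRR
WWWWWGKK
WWWWWGKK
WWWWWGKK
WWWWBKKK
After op 3 paint(1,6,K):
WWWWWWWW
WWWWWWKW
WWBWWWWW
WWWWWWRR
WWWWWGKK
WWWWWGKK
WWWWWGKK
WWWWBKKK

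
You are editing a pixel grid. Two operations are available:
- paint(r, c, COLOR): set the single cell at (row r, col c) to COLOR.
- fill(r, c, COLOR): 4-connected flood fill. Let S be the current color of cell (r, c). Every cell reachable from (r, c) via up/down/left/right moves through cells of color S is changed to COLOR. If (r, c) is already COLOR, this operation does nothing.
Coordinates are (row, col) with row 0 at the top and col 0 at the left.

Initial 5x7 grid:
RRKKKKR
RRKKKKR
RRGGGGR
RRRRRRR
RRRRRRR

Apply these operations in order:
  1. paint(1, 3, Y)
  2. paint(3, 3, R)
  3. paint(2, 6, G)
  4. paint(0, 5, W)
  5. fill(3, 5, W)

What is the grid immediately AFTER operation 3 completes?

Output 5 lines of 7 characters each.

Answer: RRKKKKR
RRKYKKR
RRGGGGG
RRRRRRR
RRRRRRR

Derivation:
After op 1 paint(1,3,Y):
RRKKKKR
RRKYKKR
RRGGGGR
RRRRRRR
RRRRRRR
After op 2 paint(3,3,R):
RRKKKKR
RRKYKKR
RRGGGGR
RRRRRRR
RRRRRRR
After op 3 paint(2,6,G):
RRKKKKR
RRKYKKR
RRGGGGG
RRRRRRR
RRRRRRR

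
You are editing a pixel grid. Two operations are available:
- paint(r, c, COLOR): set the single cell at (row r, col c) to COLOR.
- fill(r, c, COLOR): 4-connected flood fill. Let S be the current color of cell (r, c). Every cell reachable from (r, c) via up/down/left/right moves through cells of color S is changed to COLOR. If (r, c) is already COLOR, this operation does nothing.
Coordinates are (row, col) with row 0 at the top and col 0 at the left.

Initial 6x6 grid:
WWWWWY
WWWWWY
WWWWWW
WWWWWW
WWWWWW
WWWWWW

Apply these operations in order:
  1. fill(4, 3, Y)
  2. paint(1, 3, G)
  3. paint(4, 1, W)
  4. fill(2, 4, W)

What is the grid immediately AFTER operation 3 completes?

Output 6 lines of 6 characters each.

After op 1 fill(4,3,Y) [34 cells changed]:
YYYYYY
YYYYYY
YYYYYY
YYYYYY
YYYYYY
YYYYYY
After op 2 paint(1,3,G):
YYYYYY
YYYGYY
YYYYYY
YYYYYY
YYYYYY
YYYYYY
After op 3 paint(4,1,W):
YYYYYY
YYYGYY
YYYYYY
YYYYYY
YWYYYY
YYYYYY

Answer: YYYYYY
YYYGYY
YYYYYY
YYYYYY
YWYYYY
YYYYYY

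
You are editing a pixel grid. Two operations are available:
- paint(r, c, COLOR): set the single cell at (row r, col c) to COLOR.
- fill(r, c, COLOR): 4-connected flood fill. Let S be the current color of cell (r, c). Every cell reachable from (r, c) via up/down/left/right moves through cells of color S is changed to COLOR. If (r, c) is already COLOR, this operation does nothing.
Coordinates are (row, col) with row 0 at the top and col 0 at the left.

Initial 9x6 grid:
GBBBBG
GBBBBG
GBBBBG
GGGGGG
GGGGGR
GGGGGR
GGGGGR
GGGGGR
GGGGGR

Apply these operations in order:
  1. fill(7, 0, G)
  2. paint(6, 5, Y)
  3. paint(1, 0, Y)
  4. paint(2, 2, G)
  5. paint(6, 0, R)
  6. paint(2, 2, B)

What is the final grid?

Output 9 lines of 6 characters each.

Answer: GBBBBG
YBBBBG
GBBBBG
GGGGGG
GGGGGR
GGGGGR
RGGGGY
GGGGGR
GGGGGR

Derivation:
After op 1 fill(7,0,G) [0 cells changed]:
GBBBBG
GBBBBG
GBBBBG
GGGGGG
GGGGGR
GGGGGR
GGGGGR
GGGGGR
GGGGGR
After op 2 paint(6,5,Y):
GBBBBG
GBBBBG
GBBBBG
GGGGGG
GGGGGR
GGGGGR
GGGGGY
GGGGGR
GGGGGR
After op 3 paint(1,0,Y):
GBBBBG
YBBBBG
GBBBBG
GGGGGG
GGGGGR
GGGGGR
GGGGGY
GGGGGR
GGGGGR
After op 4 paint(2,2,G):
GBBBBG
YBBBBG
GBGBBG
GGGGGG
GGGGGR
GGGGGR
GGGGGY
GGGGGR
GGGGGR
After op 5 paint(6,0,R):
GBBBBG
YBBBBG
GBGBBG
GGGGGG
GGGGGR
GGGGGR
RGGGGY
GGGGGR
GGGGGR
After op 6 paint(2,2,B):
GBBBBG
YBBBBG
GBBBBG
GGGGGG
GGGGGR
GGGGGR
RGGGGY
GGGGGR
GGGGGR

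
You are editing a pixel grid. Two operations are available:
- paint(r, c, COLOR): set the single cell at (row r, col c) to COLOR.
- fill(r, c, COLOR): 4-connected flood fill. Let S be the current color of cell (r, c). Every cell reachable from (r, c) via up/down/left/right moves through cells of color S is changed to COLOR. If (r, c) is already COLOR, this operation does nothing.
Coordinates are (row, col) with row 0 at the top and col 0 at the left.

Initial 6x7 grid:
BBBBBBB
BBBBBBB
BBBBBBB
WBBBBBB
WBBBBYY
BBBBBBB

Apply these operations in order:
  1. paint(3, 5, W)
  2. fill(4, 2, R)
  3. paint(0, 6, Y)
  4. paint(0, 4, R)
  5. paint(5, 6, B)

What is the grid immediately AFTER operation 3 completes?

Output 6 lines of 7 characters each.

Answer: RRRRRRY
RRRRRRR
RRRRRRR
WRRRRWR
WRRRRYY
RRRRRRR

Derivation:
After op 1 paint(3,5,W):
BBBBBBB
BBBBBBB
BBBBBBB
WBBBBWB
WBBBBYY
BBBBBBB
After op 2 fill(4,2,R) [37 cells changed]:
RRRRRRR
RRRRRRR
RRRRRRR
WRRRRWR
WRRRRYY
RRRRRRR
After op 3 paint(0,6,Y):
RRRRRRY
RRRRRRR
RRRRRRR
WRRRRWR
WRRRRYY
RRRRRRR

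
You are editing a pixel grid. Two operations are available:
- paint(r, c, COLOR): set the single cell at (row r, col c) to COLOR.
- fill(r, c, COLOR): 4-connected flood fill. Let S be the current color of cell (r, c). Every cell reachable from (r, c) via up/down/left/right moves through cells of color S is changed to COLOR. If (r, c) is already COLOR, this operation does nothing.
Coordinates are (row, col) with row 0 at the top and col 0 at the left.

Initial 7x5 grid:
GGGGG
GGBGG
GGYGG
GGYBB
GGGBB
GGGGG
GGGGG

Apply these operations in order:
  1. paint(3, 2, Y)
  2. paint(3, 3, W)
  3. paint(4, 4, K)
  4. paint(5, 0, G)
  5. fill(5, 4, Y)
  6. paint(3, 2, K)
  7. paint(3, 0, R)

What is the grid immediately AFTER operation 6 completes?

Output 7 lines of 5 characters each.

Answer: YYYYY
YYBYY
YYYYY
YYKWB
YYYBK
YYYYY
YYYYY

Derivation:
After op 1 paint(3,2,Y):
GGGGG
GGBGG
GGYGG
GGYBB
GGGBB
GGGGG
GGGGG
After op 2 paint(3,3,W):
GGGGG
GGBGG
GGYGG
GGYWB
GGGBB
GGGGG
GGGGG
After op 3 paint(4,4,K):
GGGGG
GGBGG
GGYGG
GGYWB
GGGBK
GGGGG
GGGGG
After op 4 paint(5,0,G):
GGGGG
GGBGG
GGYGG
GGYWB
GGGBK
GGGGG
GGGGG
After op 5 fill(5,4,Y) [28 cells changed]:
YYYYY
YYBYY
YYYYY
YYYWB
YYYBK
YYYYY
YYYYY
After op 6 paint(3,2,K):
YYYYY
YYBYY
YYYYY
YYKWB
YYYBK
YYYYY
YYYYY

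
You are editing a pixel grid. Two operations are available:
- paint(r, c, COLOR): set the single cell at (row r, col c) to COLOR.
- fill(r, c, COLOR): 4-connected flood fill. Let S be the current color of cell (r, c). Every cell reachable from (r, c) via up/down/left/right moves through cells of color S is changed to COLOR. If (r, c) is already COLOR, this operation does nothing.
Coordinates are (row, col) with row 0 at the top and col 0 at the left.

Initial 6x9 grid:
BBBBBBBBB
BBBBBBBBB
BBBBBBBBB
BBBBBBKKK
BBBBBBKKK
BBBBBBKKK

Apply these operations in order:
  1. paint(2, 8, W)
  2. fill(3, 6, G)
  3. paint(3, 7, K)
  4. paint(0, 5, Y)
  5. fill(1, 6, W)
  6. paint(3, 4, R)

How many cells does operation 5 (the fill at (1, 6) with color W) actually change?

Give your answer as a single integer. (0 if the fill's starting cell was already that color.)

After op 1 paint(2,8,W):
BBBBBBBBB
BBBBBBBBB
BBBBBBBBW
BBBBBBKKK
BBBBBBKKK
BBBBBBKKK
After op 2 fill(3,6,G) [9 cells changed]:
BBBBBBBBB
BBBBBBBBB
BBBBBBBBW
BBBBBBGGG
BBBBBBGGG
BBBBBBGGG
After op 3 paint(3,7,K):
BBBBBBBBB
BBBBBBBBB
BBBBBBBBW
BBBBBBGKG
BBBBBBGGG
BBBBBBGGG
After op 4 paint(0,5,Y):
BBBBBYBBB
BBBBBBBBB
BBBBBBBBW
BBBBBBGKG
BBBBBBGGG
BBBBBBGGG
After op 5 fill(1,6,W) [43 cells changed]:
WWWWWYWWW
WWWWWWWWW
WWWWWWWWW
WWWWWWGKG
WWWWWWGGG
WWWWWWGGG

Answer: 43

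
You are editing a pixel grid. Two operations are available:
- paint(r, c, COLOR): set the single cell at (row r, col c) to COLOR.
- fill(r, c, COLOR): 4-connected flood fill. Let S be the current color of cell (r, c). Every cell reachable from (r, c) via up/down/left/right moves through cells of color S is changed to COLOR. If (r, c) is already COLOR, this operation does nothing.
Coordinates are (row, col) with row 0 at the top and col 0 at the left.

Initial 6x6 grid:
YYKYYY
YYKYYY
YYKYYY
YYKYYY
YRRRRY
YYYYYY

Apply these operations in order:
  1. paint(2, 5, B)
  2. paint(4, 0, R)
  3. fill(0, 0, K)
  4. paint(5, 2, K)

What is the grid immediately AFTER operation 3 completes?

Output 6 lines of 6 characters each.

Answer: KKKYYY
KKKYYY
KKKYYB
KKKYYY
RRRRRY
YYYYYY

Derivation:
After op 1 paint(2,5,B):
YYKYYY
YYKYYY
YYKYYB
YYKYYY
YRRRRY
YYYYYY
After op 2 paint(4,0,R):
YYKYYY
YYKYYY
YYKYYB
YYKYYY
RRRRRY
YYYYYY
After op 3 fill(0,0,K) [8 cells changed]:
KKKYYY
KKKYYY
KKKYYB
KKKYYY
RRRRRY
YYYYYY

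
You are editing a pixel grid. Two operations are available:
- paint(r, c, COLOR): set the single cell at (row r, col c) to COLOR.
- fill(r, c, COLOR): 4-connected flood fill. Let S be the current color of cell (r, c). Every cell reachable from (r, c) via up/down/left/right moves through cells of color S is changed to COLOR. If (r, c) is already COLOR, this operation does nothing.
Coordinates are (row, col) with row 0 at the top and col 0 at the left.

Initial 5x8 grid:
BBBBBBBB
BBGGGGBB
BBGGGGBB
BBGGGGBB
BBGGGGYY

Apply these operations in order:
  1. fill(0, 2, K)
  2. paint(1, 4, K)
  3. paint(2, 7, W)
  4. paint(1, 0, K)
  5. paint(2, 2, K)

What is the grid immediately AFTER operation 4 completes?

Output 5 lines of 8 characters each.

After op 1 fill(0,2,K) [22 cells changed]:
KKKKKKKK
KKGGGGKK
KKGGGGKK
KKGGGGKK
KKGGGGYY
After op 2 paint(1,4,K):
KKKKKKKK
KKGGKGKK
KKGGGGKK
KKGGGGKK
KKGGGGYY
After op 3 paint(2,7,W):
KKKKKKKK
KKGGKGKK
KKGGGGKW
KKGGGGKK
KKGGGGYY
After op 4 paint(1,0,K):
KKKKKKKK
KKGGKGKK
KKGGGGKW
KKGGGGKK
KKGGGGYY

Answer: KKKKKKKK
KKGGKGKK
KKGGGGKW
KKGGGGKK
KKGGGGYY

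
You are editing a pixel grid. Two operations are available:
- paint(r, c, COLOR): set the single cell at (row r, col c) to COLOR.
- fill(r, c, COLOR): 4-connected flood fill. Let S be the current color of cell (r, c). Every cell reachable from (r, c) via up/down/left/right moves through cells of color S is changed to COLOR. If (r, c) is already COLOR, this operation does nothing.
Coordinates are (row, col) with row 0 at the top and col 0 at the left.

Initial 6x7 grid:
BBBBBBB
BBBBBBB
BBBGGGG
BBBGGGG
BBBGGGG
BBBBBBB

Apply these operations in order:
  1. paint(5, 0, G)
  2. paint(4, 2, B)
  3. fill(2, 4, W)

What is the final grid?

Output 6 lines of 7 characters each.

After op 1 paint(5,0,G):
BBBBBBB
BBBBBBB
BBBGGGG
BBBGGGG
BBBGGGG
GBBBBBB
After op 2 paint(4,2,B):
BBBBBBB
BBBBBBB
BBBGGGG
BBBGGGG
BBBGGGG
GBBBBBB
After op 3 fill(2,4,W) [12 cells changed]:
BBBBBBB
BBBBBBB
BBBWWWW
BBBWWWW
BBBWWWW
GBBBBBB

Answer: BBBBBBB
BBBBBBB
BBBWWWW
BBBWWWW
BBBWWWW
GBBBBBB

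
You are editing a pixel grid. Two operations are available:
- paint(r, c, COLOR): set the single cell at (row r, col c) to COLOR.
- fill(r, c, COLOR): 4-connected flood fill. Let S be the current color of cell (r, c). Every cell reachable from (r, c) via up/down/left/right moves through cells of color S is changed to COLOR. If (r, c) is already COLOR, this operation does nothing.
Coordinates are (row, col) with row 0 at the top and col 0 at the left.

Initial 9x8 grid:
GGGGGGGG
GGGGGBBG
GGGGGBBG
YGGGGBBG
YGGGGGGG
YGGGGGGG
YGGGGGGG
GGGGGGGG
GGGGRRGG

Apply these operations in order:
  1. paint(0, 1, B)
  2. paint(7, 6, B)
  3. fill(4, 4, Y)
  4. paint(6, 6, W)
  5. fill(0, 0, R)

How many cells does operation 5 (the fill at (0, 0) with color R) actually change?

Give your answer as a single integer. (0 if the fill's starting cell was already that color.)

Answer: 61

Derivation:
After op 1 paint(0,1,B):
GBGGGGGG
GGGGGBBG
GGGGGBBG
YGGGGBBG
YGGGGGGG
YGGGGGGG
YGGGGGGG
GGGGGGGG
GGGGRRGG
After op 2 paint(7,6,B):
GBGGGGGG
GGGGGBBG
GGGGGBBG
YGGGGBBG
YGGGGGGG
YGGGGGGG
YGGGGGGG
GGGGGGBG
GGGGRRGG
After op 3 fill(4,4,Y) [58 cells changed]:
YBYYYYYY
YYYYYBBY
YYYYYBBY
YYYYYBBY
YYYYYYYY
YYYYYYYY
YYYYYYYY
YYYYYYBY
YYYYRRYY
After op 4 paint(6,6,W):
YBYYYYYY
YYYYYBBY
YYYYYBBY
YYYYYBBY
YYYYYYYY
YYYYYYYY
YYYYYYWY
YYYYYYBY
YYYYRRYY
After op 5 fill(0,0,R) [61 cells changed]:
RBRRRRRR
RRRRRBBR
RRRRRBBR
RRRRRBBR
RRRRRRRR
RRRRRRRR
RRRRRRWR
RRRRRRBR
RRRRRRRR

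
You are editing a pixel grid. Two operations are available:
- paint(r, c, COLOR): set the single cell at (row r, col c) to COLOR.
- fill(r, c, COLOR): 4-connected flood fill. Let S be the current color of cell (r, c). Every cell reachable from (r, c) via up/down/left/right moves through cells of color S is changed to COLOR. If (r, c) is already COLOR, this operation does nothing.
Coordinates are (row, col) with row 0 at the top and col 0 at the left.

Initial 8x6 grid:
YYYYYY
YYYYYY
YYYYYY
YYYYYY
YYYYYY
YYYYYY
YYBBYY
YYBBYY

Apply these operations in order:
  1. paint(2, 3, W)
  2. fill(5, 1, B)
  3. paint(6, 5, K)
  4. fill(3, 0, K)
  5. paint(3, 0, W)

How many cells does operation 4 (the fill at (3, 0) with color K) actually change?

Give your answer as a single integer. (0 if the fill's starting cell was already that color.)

After op 1 paint(2,3,W):
YYYYYY
YYYYYY
YYYWYY
YYYYYY
YYYYYY
YYYYYY
YYBBYY
YYBBYY
After op 2 fill(5,1,B) [43 cells changed]:
BBBBBB
BBBBBB
BBBWBB
BBBBBB
BBBBBB
BBBBBB
BBBBBB
BBBBBB
After op 3 paint(6,5,K):
BBBBBB
BBBBBB
BBBWBB
BBBBBB
BBBBBB
BBBBBB
BBBBBK
BBBBBB
After op 4 fill(3,0,K) [46 cells changed]:
KKKKKK
KKKKKK
KKKWKK
KKKKKK
KKKKKK
KKKKKK
KKKKKK
KKKKKK

Answer: 46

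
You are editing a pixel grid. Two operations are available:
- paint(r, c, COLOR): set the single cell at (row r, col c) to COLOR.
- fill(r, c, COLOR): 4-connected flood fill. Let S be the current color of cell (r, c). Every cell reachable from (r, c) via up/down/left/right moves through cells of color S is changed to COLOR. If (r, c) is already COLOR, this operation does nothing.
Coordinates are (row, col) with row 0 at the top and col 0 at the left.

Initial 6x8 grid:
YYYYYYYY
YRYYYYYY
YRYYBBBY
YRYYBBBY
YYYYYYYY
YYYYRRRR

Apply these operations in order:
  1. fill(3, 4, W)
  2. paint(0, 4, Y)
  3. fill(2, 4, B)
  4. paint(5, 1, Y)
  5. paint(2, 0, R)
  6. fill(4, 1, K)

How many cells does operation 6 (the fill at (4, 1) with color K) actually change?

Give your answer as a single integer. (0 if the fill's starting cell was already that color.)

After op 1 fill(3,4,W) [6 cells changed]:
YYYYYYYY
YRYYYYYY
YRYYWWWY
YRYYWWWY
YYYYYYYY
YYYYRRRR
After op 2 paint(0,4,Y):
YYYYYYYY
YRYYYYYY
YRYYWWWY
YRYYWWWY
YYYYYYYY
YYYYRRRR
After op 3 fill(2,4,B) [6 cells changed]:
YYYYYYYY
YRYYYYYY
YRYYBBBY
YRYYBBBY
YYYYYYYY
YYYYRRRR
After op 4 paint(5,1,Y):
YYYYYYYY
YRYYYYYY
YRYYBBBY
YRYYBBBY
YYYYYYYY
YYYYRRRR
After op 5 paint(2,0,R):
YYYYYYYY
YRYYYYYY
RRYYBBBY
YRYYBBBY
YYYYYYYY
YYYYRRRR
After op 6 fill(4,1,K) [34 cells changed]:
KKKKKKKK
KRKKKKKK
RRKKBBBK
KRKKBBBK
KKKKKKKK
KKKKRRRR

Answer: 34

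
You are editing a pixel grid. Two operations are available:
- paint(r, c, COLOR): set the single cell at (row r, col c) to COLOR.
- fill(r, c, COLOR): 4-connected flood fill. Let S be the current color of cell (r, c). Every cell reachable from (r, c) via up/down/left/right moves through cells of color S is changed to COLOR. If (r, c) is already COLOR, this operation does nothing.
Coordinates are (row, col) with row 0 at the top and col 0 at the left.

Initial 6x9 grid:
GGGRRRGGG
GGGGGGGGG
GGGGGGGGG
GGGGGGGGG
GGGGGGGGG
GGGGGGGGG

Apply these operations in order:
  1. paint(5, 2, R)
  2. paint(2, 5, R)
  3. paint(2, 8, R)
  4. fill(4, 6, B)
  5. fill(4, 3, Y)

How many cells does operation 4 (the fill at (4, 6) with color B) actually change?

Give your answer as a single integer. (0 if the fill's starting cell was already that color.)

After op 1 paint(5,2,R):
GGGRRRGGG
GGGGGGGGG
GGGGGGGGG
GGGGGGGGG
GGGGGGGGG
GGRGGGGGG
After op 2 paint(2,5,R):
GGGRRRGGG
GGGGGGGGG
GGGGGRGGG
GGGGGGGGG
GGGGGGGGG
GGRGGGGGG
After op 3 paint(2,8,R):
GGGRRRGGG
GGGGGGGGG
GGGGGRGGR
GGGGGGGGG
GGGGGGGGG
GGRGGGGGG
After op 4 fill(4,6,B) [48 cells changed]:
BBBRRRBBB
BBBBBBBBB
BBBBBRBBR
BBBBBBBBB
BBBBBBBBB
BBRBBBBBB

Answer: 48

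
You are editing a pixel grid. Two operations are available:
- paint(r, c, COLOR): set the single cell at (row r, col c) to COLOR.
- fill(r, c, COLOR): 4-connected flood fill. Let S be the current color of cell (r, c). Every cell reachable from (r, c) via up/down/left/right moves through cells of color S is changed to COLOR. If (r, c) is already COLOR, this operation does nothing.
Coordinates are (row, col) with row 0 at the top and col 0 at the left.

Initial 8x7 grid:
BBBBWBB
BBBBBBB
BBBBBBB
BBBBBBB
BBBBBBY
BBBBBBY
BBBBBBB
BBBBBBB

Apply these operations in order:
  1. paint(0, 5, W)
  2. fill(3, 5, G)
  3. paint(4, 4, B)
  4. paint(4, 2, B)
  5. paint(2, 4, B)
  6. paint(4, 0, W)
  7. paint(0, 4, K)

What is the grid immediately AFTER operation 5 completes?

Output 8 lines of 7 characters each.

After op 1 paint(0,5,W):
BBBBWWB
BBBBBBB
BBBBBBB
BBBBBBB
BBBBBBY
BBBBBBY
BBBBBBB
BBBBBBB
After op 2 fill(3,5,G) [52 cells changed]:
GGGGWWG
GGGGGGG
GGGGGGG
GGGGGGG
GGGGGGY
GGGGGGY
GGGGGGG
GGGGGGG
After op 3 paint(4,4,B):
GGGGWWG
GGGGGGG
GGGGGGG
GGGGGGG
GGGGBGY
GGGGGGY
GGGGGGG
GGGGGGG
After op 4 paint(4,2,B):
GGGGWWG
GGGGGGG
GGGGGGG
GGGGGGG
GGBGBGY
GGGGGGY
GGGGGGG
GGGGGGG
After op 5 paint(2,4,B):
GGGGWWG
GGGGGGG
GGGGBGG
GGGGGGG
GGBGBGY
GGGGGGY
GGGGGGG
GGGGGGG

Answer: GGGGWWG
GGGGGGG
GGGGBGG
GGGGGGG
GGBGBGY
GGGGGGY
GGGGGGG
GGGGGGG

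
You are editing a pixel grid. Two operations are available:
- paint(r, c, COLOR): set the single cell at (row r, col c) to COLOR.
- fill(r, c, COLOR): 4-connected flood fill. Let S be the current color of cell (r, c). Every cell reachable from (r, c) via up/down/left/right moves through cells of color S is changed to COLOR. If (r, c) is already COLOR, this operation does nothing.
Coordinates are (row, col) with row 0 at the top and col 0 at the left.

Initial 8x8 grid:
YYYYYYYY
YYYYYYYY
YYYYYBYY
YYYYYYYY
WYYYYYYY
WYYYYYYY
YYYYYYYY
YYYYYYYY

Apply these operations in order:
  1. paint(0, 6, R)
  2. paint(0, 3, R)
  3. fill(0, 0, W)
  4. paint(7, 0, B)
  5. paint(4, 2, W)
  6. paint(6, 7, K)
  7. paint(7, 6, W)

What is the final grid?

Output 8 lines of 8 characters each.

Answer: WWWRWWRW
WWWWWWWW
WWWWWBWW
WWWWWWWW
WWWWWWWW
WWWWWWWW
WWWWWWWK
BWWWWWWW

Derivation:
After op 1 paint(0,6,R):
YYYYYYRY
YYYYYYYY
YYYYYBYY
YYYYYYYY
WYYYYYYY
WYYYYYYY
YYYYYYYY
YYYYYYYY
After op 2 paint(0,3,R):
YYYRYYRY
YYYYYYYY
YYYYYBYY
YYYYYYYY
WYYYYYYY
WYYYYYYY
YYYYYYYY
YYYYYYYY
After op 3 fill(0,0,W) [59 cells changed]:
WWWRWWRW
WWWWWWWW
WWWWWBWW
WWWWWWWW
WWWWWWWW
WWWWWWWW
WWWWWWWW
WWWWWWWW
After op 4 paint(7,0,B):
WWWRWWRW
WWWWWWWW
WWWWWBWW
WWWWWWWW
WWWWWWWW
WWWWWWWW
WWWWWWWW
BWWWWWWW
After op 5 paint(4,2,W):
WWWRWWRW
WWWWWWWW
WWWWWBWW
WWWWWWWW
WWWWWWWW
WWWWWWWW
WWWWWWWW
BWWWWWWW
After op 6 paint(6,7,K):
WWWRWWRW
WWWWWWWW
WWWWWBWW
WWWWWWWW
WWWWWWWW
WWWWWWWW
WWWWWWWK
BWWWWWWW
After op 7 paint(7,6,W):
WWWRWWRW
WWWWWWWW
WWWWWBWW
WWWWWWWW
WWWWWWWW
WWWWWWWW
WWWWWWWK
BWWWWWWW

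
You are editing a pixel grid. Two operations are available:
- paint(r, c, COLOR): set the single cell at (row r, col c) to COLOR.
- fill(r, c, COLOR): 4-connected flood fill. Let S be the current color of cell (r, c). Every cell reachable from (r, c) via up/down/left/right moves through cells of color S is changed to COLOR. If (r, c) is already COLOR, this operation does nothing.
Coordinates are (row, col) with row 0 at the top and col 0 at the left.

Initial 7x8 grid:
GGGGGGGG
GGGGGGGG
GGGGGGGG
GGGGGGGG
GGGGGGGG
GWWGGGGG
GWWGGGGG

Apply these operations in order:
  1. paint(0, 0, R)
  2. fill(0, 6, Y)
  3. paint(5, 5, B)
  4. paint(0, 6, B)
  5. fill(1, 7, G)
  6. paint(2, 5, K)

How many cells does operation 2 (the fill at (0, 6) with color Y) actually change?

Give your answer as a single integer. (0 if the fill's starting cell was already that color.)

After op 1 paint(0,0,R):
RGGGGGGG
GGGGGGGG
GGGGGGGG
GGGGGGGG
GGGGGGGG
GWWGGGGG
GWWGGGGG
After op 2 fill(0,6,Y) [51 cells changed]:
RYYYYYYY
YYYYYYYY
YYYYYYYY
YYYYYYYY
YYYYYYYY
YWWYYYYY
YWWYYYYY

Answer: 51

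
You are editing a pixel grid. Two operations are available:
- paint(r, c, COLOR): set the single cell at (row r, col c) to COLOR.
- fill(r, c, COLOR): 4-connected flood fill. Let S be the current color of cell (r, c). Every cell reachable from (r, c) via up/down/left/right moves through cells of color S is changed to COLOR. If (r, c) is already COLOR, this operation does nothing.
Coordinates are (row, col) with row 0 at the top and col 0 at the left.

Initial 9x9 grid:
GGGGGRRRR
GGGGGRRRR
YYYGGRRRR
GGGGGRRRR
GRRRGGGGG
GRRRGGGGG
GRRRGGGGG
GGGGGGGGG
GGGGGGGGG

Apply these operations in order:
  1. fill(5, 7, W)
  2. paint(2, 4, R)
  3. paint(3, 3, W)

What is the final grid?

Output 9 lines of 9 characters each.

After op 1 fill(5,7,W) [53 cells changed]:
WWWWWRRRR
WWWWWRRRR
YYYWWRRRR
WWWWWRRRR
WRRRWWWWW
WRRRWWWWW
WRRRWWWWW
WWWWWWWWW
WWWWWWWWW
After op 2 paint(2,4,R):
WWWWWRRRR
WWWWWRRRR
YYYWRRRRR
WWWWWRRRR
WRRRWWWWW
WRRRWWWWW
WRRRWWWWW
WWWWWWWWW
WWWWWWWWW
After op 3 paint(3,3,W):
WWWWWRRRR
WWWWWRRRR
YYYWRRRRR
WWWWWRRRR
WRRRWWWWW
WRRRWWWWW
WRRRWWWWW
WWWWWWWWW
WWWWWWWWW

Answer: WWWWWRRRR
WWWWWRRRR
YYYWRRRRR
WWWWWRRRR
WRRRWWWWW
WRRRWWWWW
WRRRWWWWW
WWWWWWWWW
WWWWWWWWW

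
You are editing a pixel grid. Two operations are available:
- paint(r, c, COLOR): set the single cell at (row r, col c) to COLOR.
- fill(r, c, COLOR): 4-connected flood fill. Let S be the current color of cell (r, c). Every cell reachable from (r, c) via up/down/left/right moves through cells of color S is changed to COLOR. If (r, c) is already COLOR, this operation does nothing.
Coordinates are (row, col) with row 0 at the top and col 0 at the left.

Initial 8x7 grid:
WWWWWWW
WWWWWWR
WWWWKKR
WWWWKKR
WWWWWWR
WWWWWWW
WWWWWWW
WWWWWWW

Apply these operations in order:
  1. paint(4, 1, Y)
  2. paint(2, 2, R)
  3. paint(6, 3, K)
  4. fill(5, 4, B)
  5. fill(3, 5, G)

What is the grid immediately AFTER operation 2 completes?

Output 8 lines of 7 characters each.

Answer: WWWWWWW
WWWWWWR
WWRWKKR
WWWWKKR
WYWWWWR
WWWWWWW
WWWWWWW
WWWWWWW

Derivation:
After op 1 paint(4,1,Y):
WWWWWWW
WWWWWWR
WWWWKKR
WWWWKKR
WYWWWWR
WWWWWWW
WWWWWWW
WWWWWWW
After op 2 paint(2,2,R):
WWWWWWW
WWWWWWR
WWRWKKR
WWWWKKR
WYWWWWR
WWWWWWW
WWWWWWW
WWWWWWW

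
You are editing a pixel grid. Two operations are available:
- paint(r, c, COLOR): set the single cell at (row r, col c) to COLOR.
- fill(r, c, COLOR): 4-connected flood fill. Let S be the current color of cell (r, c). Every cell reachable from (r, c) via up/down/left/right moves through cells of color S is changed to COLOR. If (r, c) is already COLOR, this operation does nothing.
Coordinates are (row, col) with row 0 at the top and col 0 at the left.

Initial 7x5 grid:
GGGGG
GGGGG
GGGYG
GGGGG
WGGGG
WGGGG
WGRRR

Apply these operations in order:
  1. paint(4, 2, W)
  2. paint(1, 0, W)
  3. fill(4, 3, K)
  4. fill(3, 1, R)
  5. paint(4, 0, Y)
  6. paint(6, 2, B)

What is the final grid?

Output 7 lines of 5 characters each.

Answer: RRRRR
WRRRR
RRRYR
RRRRR
YRWRR
WRRRR
WRBRR

Derivation:
After op 1 paint(4,2,W):
GGGGG
GGGGG
GGGYG
GGGGG
WGWGG
WGGGG
WGRRR
After op 2 paint(1,0,W):
GGGGG
WGGGG
GGGYG
GGGGG
WGWGG
WGGGG
WGRRR
After op 3 fill(4,3,K) [26 cells changed]:
KKKKK
WKKKK
KKKYK
KKKKK
WKWKK
WKKKK
WKRRR
After op 4 fill(3,1,R) [26 cells changed]:
RRRRR
WRRRR
RRRYR
RRRRR
WRWRR
WRRRR
WRRRR
After op 5 paint(4,0,Y):
RRRRR
WRRRR
RRRYR
RRRRR
YRWRR
WRRRR
WRRRR
After op 6 paint(6,2,B):
RRRRR
WRRRR
RRRYR
RRRRR
YRWRR
WRRRR
WRBRR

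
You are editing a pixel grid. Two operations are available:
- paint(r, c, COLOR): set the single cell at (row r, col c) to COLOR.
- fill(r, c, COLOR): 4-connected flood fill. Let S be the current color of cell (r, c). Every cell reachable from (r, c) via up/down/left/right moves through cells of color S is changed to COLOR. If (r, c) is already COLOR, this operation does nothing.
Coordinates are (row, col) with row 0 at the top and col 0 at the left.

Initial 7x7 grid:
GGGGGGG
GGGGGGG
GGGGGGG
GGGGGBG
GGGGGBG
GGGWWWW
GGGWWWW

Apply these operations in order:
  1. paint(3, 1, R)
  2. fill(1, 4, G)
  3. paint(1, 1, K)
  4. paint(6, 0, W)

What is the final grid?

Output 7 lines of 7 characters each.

After op 1 paint(3,1,R):
GGGGGGG
GGGGGGG
GGGGGGG
GRGGGBG
GGGGGBG
GGGWWWW
GGGWWWW
After op 2 fill(1,4,G) [0 cells changed]:
GGGGGGG
GGGGGGG
GGGGGGG
GRGGGBG
GGGGGBG
GGGWWWW
GGGWWWW
After op 3 paint(1,1,K):
GGGGGGG
GKGGGGG
GGGGGGG
GRGGGBG
GGGGGBG
GGGWWWW
GGGWWWW
After op 4 paint(6,0,W):
GGGGGGG
GKGGGGG
GGGGGGG
GRGGGBG
GGGGGBG
GGGWWWW
WGGWWWW

Answer: GGGGGGG
GKGGGGG
GGGGGGG
GRGGGBG
GGGGGBG
GGGWWWW
WGGWWWW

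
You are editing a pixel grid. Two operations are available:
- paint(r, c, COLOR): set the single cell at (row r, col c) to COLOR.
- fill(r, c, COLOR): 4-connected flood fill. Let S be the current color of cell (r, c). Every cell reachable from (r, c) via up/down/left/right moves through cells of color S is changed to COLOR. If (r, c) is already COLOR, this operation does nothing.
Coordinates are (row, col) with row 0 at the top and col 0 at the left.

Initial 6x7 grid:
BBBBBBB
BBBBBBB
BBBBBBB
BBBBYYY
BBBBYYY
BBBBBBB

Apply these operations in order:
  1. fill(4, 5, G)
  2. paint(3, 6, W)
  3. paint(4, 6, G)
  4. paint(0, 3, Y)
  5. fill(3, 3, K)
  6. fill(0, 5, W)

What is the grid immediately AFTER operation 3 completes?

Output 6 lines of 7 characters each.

Answer: BBBBBBB
BBBBBBB
BBBBBBB
BBBBGGW
BBBBGGG
BBBBBBB

Derivation:
After op 1 fill(4,5,G) [6 cells changed]:
BBBBBBB
BBBBBBB
BBBBBBB
BBBBGGG
BBBBGGG
BBBBBBB
After op 2 paint(3,6,W):
BBBBBBB
BBBBBBB
BBBBBBB
BBBBGGW
BBBBGGG
BBBBBBB
After op 3 paint(4,6,G):
BBBBBBB
BBBBBBB
BBBBBBB
BBBBGGW
BBBBGGG
BBBBBBB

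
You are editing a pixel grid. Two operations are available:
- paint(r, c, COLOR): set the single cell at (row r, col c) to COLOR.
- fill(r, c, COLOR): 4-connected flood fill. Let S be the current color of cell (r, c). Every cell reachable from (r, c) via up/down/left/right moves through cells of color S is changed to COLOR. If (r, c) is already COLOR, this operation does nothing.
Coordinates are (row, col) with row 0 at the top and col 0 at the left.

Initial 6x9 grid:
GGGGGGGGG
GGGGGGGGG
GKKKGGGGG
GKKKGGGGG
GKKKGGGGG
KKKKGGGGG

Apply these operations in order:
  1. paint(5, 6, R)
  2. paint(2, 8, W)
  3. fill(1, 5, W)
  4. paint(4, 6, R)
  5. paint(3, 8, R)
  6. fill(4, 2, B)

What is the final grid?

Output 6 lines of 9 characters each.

Answer: WWWWWWWWW
WWWWWWWWW
WBBBWWWWW
WBBBWWWWR
WBBBWWRWW
BBBBWWRWW

Derivation:
After op 1 paint(5,6,R):
GGGGGGGGG
GGGGGGGGG
GKKKGGGGG
GKKKGGGGG
GKKKGGGGG
KKKKGGRGG
After op 2 paint(2,8,W):
GGGGGGGGG
GGGGGGGGG
GKKKGGGGW
GKKKGGGGG
GKKKGGGGG
KKKKGGRGG
After op 3 fill(1,5,W) [39 cells changed]:
WWWWWWWWW
WWWWWWWWW
WKKKWWWWW
WKKKWWWWW
WKKKWWWWW
KKKKWWRWW
After op 4 paint(4,6,R):
WWWWWWWWW
WWWWWWWWW
WKKKWWWWW
WKKKWWWWW
WKKKWWRWW
KKKKWWRWW
After op 5 paint(3,8,R):
WWWWWWWWW
WWWWWWWWW
WKKKWWWWW
WKKKWWWWR
WKKKWWRWW
KKKKWWRWW
After op 6 fill(4,2,B) [13 cells changed]:
WWWWWWWWW
WWWWWWWWW
WBBBWWWWW
WBBBWWWWR
WBBBWWRWW
BBBBWWRWW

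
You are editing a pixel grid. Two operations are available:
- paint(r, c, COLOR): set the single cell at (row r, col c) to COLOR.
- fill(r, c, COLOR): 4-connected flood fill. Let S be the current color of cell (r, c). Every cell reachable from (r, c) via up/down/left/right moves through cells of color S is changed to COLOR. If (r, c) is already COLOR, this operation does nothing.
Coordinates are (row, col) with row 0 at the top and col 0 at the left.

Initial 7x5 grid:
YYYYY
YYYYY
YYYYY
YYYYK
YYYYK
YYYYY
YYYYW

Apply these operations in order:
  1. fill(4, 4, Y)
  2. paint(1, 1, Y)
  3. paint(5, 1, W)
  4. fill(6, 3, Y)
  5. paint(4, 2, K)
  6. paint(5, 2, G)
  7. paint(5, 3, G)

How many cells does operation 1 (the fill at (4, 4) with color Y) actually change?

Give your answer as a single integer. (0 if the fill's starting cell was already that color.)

After op 1 fill(4,4,Y) [2 cells changed]:
YYYYY
YYYYY
YYYYY
YYYYY
YYYYY
YYYYY
YYYYW

Answer: 2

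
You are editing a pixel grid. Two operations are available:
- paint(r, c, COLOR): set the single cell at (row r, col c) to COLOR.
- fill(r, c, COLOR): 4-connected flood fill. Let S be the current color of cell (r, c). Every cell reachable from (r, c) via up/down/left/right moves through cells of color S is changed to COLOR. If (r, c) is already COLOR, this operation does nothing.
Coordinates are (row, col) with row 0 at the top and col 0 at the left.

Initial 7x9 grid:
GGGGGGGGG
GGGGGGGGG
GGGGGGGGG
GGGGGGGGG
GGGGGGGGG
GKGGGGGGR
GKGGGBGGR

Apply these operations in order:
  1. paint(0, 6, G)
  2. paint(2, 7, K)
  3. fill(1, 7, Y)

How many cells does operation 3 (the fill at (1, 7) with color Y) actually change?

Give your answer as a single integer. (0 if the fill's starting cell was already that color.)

After op 1 paint(0,6,G):
GGGGGGGGG
GGGGGGGGG
GGGGGGGGG
GGGGGGGGG
GGGGGGGGG
GKGGGGGGR
GKGGGBGGR
After op 2 paint(2,7,K):
GGGGGGGGG
GGGGGGGGG
GGGGGGGKG
GGGGGGGGG
GGGGGGGGG
GKGGGGGGR
GKGGGBGGR
After op 3 fill(1,7,Y) [57 cells changed]:
YYYYYYYYY
YYYYYYYYY
YYYYYYYKY
YYYYYYYYY
YYYYYYYYY
YKYYYYYYR
YKYYYBYYR

Answer: 57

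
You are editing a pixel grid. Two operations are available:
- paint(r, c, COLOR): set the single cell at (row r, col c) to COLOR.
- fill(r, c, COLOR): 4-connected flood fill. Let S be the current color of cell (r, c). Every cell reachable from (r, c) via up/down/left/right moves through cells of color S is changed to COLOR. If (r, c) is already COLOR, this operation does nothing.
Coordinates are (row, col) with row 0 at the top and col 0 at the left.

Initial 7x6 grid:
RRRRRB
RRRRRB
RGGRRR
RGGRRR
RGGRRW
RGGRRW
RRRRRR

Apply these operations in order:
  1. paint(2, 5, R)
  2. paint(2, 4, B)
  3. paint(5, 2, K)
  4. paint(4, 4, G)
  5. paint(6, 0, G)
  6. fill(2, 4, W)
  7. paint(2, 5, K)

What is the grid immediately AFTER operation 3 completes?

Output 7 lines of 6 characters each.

After op 1 paint(2,5,R):
RRRRRB
RRRRRB
RGGRRR
RGGRRR
RGGRRW
RGGRRW
RRRRRR
After op 2 paint(2,4,B):
RRRRRB
RRRRRB
RGGRBR
RGGRRR
RGGRRW
RGGRRW
RRRRRR
After op 3 paint(5,2,K):
RRRRRB
RRRRRB
RGGRBR
RGGRRR
RGGRRW
RGKRRW
RRRRRR

Answer: RRRRRB
RRRRRB
RGGRBR
RGGRRR
RGGRRW
RGKRRW
RRRRRR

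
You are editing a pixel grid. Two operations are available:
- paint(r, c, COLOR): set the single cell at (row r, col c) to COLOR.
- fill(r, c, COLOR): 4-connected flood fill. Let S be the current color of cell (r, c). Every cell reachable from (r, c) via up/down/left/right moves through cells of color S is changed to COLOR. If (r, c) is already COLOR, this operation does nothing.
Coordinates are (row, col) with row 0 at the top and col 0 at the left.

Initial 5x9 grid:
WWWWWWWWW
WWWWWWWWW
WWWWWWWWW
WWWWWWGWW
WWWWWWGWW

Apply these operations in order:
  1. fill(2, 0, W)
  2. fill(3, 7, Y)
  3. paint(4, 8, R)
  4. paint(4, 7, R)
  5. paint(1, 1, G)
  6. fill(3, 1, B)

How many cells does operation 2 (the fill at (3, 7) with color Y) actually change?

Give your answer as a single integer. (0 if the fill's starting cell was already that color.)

After op 1 fill(2,0,W) [0 cells changed]:
WWWWWWWWW
WWWWWWWWW
WWWWWWWWW
WWWWWWGWW
WWWWWWGWW
After op 2 fill(3,7,Y) [43 cells changed]:
YYYYYYYYY
YYYYYYYYY
YYYYYYYYY
YYYYYYGYY
YYYYYYGYY

Answer: 43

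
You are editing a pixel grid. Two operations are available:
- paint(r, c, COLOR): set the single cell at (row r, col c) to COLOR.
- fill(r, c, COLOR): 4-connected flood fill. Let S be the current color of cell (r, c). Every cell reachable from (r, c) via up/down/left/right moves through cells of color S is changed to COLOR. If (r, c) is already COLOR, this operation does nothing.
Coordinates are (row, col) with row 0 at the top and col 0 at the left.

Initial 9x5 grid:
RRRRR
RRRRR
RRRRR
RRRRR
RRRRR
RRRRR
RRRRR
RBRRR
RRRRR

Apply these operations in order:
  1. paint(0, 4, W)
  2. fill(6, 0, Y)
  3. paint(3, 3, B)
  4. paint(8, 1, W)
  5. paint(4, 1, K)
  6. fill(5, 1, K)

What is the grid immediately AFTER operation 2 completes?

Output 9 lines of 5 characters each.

Answer: YYYYW
YYYYY
YYYYY
YYYYY
YYYYY
YYYYY
YYYYY
YBYYY
YYYYY

Derivation:
After op 1 paint(0,4,W):
RRRRW
RRRRR
RRRRR
RRRRR
RRRRR
RRRRR
RRRRR
RBRRR
RRRRR
After op 2 fill(6,0,Y) [43 cells changed]:
YYYYW
YYYYY
YYYYY
YYYYY
YYYYY
YYYYY
YYYYY
YBYYY
YYYYY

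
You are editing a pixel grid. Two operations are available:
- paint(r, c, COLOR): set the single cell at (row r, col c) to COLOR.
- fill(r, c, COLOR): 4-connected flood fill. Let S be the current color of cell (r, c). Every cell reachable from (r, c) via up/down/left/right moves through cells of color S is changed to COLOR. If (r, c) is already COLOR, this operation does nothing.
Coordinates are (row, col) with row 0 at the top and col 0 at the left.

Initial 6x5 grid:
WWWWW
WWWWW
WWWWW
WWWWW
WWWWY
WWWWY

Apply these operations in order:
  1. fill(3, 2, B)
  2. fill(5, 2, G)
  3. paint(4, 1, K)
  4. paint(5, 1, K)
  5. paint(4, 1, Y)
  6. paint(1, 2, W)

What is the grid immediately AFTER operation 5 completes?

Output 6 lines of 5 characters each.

Answer: GGGGG
GGGGG
GGGGG
GGGGG
GYGGY
GKGGY

Derivation:
After op 1 fill(3,2,B) [28 cells changed]:
BBBBB
BBBBB
BBBBB
BBBBB
BBBBY
BBBBY
After op 2 fill(5,2,G) [28 cells changed]:
GGGGG
GGGGG
GGGGG
GGGGG
GGGGY
GGGGY
After op 3 paint(4,1,K):
GGGGG
GGGGG
GGGGG
GGGGG
GKGGY
GGGGY
After op 4 paint(5,1,K):
GGGGG
GGGGG
GGGGG
GGGGG
GKGGY
GKGGY
After op 5 paint(4,1,Y):
GGGGG
GGGGG
GGGGG
GGGGG
GYGGY
GKGGY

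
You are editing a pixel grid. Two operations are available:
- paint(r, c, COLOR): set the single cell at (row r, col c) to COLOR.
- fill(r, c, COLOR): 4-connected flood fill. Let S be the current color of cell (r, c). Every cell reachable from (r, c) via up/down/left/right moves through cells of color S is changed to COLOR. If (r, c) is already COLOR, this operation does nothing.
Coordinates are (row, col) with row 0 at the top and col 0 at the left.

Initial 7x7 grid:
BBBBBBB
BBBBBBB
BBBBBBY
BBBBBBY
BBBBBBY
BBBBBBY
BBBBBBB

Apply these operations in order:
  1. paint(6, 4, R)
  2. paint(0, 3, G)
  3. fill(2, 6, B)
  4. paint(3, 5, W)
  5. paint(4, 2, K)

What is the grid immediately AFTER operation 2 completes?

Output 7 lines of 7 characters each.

Answer: BBBGBBB
BBBBBBB
BBBBBBY
BBBBBBY
BBBBBBY
BBBBBBY
BBBBRBB

Derivation:
After op 1 paint(6,4,R):
BBBBBBB
BBBBBBB
BBBBBBY
BBBBBBY
BBBBBBY
BBBBBBY
BBBBRBB
After op 2 paint(0,3,G):
BBBGBBB
BBBBBBB
BBBBBBY
BBBBBBY
BBBBBBY
BBBBBBY
BBBBRBB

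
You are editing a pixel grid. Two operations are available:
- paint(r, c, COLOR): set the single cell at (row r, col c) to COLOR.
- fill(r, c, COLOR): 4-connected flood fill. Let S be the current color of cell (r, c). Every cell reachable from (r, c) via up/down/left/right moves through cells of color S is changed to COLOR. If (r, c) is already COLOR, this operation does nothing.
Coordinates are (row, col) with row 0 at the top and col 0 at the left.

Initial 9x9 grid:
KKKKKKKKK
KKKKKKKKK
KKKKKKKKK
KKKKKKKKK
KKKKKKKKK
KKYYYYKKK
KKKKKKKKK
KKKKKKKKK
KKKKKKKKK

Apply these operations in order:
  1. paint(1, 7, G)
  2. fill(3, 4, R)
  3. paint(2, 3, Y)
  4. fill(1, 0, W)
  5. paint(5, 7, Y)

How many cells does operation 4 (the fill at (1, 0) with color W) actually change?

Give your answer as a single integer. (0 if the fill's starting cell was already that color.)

Answer: 75

Derivation:
After op 1 paint(1,7,G):
KKKKKKKKK
KKKKKKKGK
KKKKKKKKK
KKKKKKKKK
KKKKKKKKK
KKYYYYKKK
KKKKKKKKK
KKKKKKKKK
KKKKKKKKK
After op 2 fill(3,4,R) [76 cells changed]:
RRRRRRRRR
RRRRRRRGR
RRRRRRRRR
RRRRRRRRR
RRRRRRRRR
RRYYYYRRR
RRRRRRRRR
RRRRRRRRR
RRRRRRRRR
After op 3 paint(2,3,Y):
RRRRRRRRR
RRRRRRRGR
RRRYRRRRR
RRRRRRRRR
RRRRRRRRR
RRYYYYRRR
RRRRRRRRR
RRRRRRRRR
RRRRRRRRR
After op 4 fill(1,0,W) [75 cells changed]:
WWWWWWWWW
WWWWWWWGW
WWWYWWWWW
WWWWWWWWW
WWWWWWWWW
WWYYYYWWW
WWWWWWWWW
WWWWWWWWW
WWWWWWWWW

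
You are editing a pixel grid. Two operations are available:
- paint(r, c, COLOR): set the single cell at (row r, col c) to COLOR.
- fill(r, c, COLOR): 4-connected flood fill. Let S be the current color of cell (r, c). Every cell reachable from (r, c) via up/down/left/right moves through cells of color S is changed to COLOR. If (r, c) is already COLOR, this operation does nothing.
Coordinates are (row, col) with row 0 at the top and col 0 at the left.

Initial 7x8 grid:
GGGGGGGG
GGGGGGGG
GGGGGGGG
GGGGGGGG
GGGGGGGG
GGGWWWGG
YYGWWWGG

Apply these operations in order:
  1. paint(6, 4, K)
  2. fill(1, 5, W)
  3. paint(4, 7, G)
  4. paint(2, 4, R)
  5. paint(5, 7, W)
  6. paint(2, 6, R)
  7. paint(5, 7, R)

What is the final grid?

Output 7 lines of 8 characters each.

Answer: WWWWWWWW
WWWWWWWW
WWWWRWRW
WWWWWWWW
WWWWWWWG
WWWWWWWR
YYWWKWWW

Derivation:
After op 1 paint(6,4,K):
GGGGGGGG
GGGGGGGG
GGGGGGGG
GGGGGGGG
GGGGGGGG
GGGWWWGG
YYGWKWGG
After op 2 fill(1,5,W) [48 cells changed]:
WWWWWWWW
WWWWWWWW
WWWWWWWW
WWWWWWWW
WWWWWWWW
WWWWWWWW
YYWWKWWW
After op 3 paint(4,7,G):
WWWWWWWW
WWWWWWWW
WWWWWWWW
WWWWWWWW
WWWWWWWG
WWWWWWWW
YYWWKWWW
After op 4 paint(2,4,R):
WWWWWWWW
WWWWWWWW
WWWWRWWW
WWWWWWWW
WWWWWWWG
WWWWWWWW
YYWWKWWW
After op 5 paint(5,7,W):
WWWWWWWW
WWWWWWWW
WWWWRWWW
WWWWWWWW
WWWWWWWG
WWWWWWWW
YYWWKWWW
After op 6 paint(2,6,R):
WWWWWWWW
WWWWWWWW
WWWWRWRW
WWWWWWWW
WWWWWWWG
WWWWWWWW
YYWWKWWW
After op 7 paint(5,7,R):
WWWWWWWW
WWWWWWWW
WWWWRWRW
WWWWWWWW
WWWWWWWG
WWWWWWWR
YYWWKWWW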